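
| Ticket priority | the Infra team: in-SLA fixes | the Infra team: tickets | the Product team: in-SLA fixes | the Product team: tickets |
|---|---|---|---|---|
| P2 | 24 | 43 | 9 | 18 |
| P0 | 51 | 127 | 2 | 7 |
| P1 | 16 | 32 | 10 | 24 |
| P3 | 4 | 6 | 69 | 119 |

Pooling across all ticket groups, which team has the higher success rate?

the Product team

P2: the Infra team 24/43 = 55.8%, the Product team 9/18 = 50.0% → the Infra team
P0: the Infra team 51/127 = 40.2%, the Product team 2/7 = 28.6% → the Infra team
P1: the Infra team 16/32 = 50.0%, the Product team 10/24 = 41.7% → the Infra team
P3: the Infra team 4/6 = 66.7%, the Product team 69/119 = 58.0% → the Infra team
Overall: the Infra team 95/208 = 45.7%, the Product team 90/168 = 53.6% → the Product team
(The Infra team wins every ticket group but the Product team wins overall — the Infra team's tickets skew toward the low-rate P0 group.)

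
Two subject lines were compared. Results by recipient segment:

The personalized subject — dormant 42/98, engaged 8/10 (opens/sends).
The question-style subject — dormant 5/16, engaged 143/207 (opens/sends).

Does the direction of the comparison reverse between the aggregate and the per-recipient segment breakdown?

Yes

Dormant: the personalized subject 42/98 = 42.9%, the question-style subject 5/16 = 31.2% → the personalized subject
Engaged: the personalized subject 8/10 = 80.0%, the question-style subject 143/207 = 69.1% → the personalized subject
Overall: the personalized subject 50/108 = 46.3%, the question-style subject 148/223 = 66.4% → the question-style subject
The personalized subject wins each recipient group but the question-style subject wins overall — the comparison reverses. The personalized subject's sends skew toward dormant, which has a lower base rate.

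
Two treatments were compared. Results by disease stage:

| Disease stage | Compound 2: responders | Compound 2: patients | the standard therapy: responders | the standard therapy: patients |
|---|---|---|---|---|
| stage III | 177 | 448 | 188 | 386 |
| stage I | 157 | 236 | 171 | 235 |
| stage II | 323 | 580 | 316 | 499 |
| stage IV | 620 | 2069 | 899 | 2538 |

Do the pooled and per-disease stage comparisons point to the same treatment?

Stage III: Compound 2 177/448 = 39.5%, the standard therapy 188/386 = 48.7% → the standard therapy
Stage I: Compound 2 157/236 = 66.5%, the standard therapy 171/235 = 72.8% → the standard therapy
Stage II: Compound 2 323/580 = 55.7%, the standard therapy 316/499 = 63.3% → the standard therapy
Stage IV: Compound 2 620/2069 = 30.0%, the standard therapy 899/2538 = 35.4% → the standard therapy
Overall: Compound 2 1277/3333 = 38.3%, the standard therapy 1574/3658 = 43.0% → the standard therapy
The standard therapy wins overall and in every disease group — no reversal.

Yes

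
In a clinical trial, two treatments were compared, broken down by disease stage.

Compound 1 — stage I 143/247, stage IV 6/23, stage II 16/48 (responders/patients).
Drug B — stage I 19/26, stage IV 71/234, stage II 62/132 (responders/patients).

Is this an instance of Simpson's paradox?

Stage I: Compound 1 143/247 = 57.9%, Drug B 19/26 = 73.1% → Drug B
Stage IV: Compound 1 6/23 = 26.1%, Drug B 71/234 = 30.3% → Drug B
Stage II: Compound 1 16/48 = 33.3%, Drug B 62/132 = 47.0% → Drug B
Overall: Compound 1 165/318 = 51.9%, Drug B 152/392 = 38.8% → Compound 1
Drug B wins each disease group but Compound 1 wins overall — the comparison reverses. Drug B's patients skew toward stage IV, which has a lower base rate.

Yes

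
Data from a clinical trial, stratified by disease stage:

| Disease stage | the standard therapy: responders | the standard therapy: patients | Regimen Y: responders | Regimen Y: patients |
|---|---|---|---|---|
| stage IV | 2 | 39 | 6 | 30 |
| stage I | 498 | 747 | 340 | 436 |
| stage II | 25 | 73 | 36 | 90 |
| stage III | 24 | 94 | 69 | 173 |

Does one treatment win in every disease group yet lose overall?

No

Stage IV: the standard therapy 2/39 = 5.1%, Regimen Y 6/30 = 20.0% → Regimen Y
Stage I: the standard therapy 498/747 = 66.7%, Regimen Y 340/436 = 78.0% → Regimen Y
Stage II: the standard therapy 25/73 = 34.2%, Regimen Y 36/90 = 40.0% → Regimen Y
Stage III: the standard therapy 24/94 = 25.5%, Regimen Y 69/173 = 39.9% → Regimen Y
Overall: the standard therapy 549/953 = 57.6%, Regimen Y 451/729 = 61.9% → Regimen Y
Regimen Y wins overall and in every disease group — no reversal.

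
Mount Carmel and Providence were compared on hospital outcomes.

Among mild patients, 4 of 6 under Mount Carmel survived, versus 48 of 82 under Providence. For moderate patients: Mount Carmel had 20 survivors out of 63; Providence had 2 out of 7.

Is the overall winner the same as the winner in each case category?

No

Mild: Mount Carmel 4/6 = 66.7%, Providence 48/82 = 58.5% → Mount Carmel
Moderate: Mount Carmel 20/63 = 31.7%, Providence 2/7 = 28.6% → Mount Carmel
Overall: Mount Carmel 24/69 = 34.8%, Providence 50/89 = 56.2% → Providence
Mount Carmel wins each case group but Providence wins overall — the comparison reverses. Mount Carmel's patients skew toward moderate, which has a lower base rate.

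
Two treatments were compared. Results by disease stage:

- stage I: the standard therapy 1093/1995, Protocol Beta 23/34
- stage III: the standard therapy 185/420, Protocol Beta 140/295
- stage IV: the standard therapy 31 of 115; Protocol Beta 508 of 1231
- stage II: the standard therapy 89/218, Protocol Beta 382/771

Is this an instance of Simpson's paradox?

Stage I: the standard therapy 1093/1995 = 54.8%, Protocol Beta 23/34 = 67.6% → Protocol Beta
Stage III: the standard therapy 185/420 = 44.0%, Protocol Beta 140/295 = 47.5% → Protocol Beta
Stage IV: the standard therapy 31/115 = 27.0%, Protocol Beta 508/1231 = 41.3% → Protocol Beta
Stage II: the standard therapy 89/218 = 40.8%, Protocol Beta 382/771 = 49.5% → Protocol Beta
Overall: the standard therapy 1398/2748 = 50.9%, Protocol Beta 1053/2331 = 45.2% → the standard therapy
Protocol Beta wins each disease group but the standard therapy wins overall — the comparison reverses. Protocol Beta's patients skew toward stage IV, which has a lower base rate.

Yes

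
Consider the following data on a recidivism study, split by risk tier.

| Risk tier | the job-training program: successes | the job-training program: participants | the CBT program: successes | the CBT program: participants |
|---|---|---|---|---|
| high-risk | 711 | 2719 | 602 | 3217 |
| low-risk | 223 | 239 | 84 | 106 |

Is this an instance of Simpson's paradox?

No

High-risk: the job-training program 711/2719 = 26.1%, the CBT program 602/3217 = 18.7% → the job-training program
Low-risk: the job-training program 223/239 = 93.3%, the CBT program 84/106 = 79.2% → the job-training program
Overall: the job-training program 934/2958 = 31.6%, the CBT program 686/3323 = 20.6% → the job-training program
The job-training program wins overall and in every risk group — no reversal.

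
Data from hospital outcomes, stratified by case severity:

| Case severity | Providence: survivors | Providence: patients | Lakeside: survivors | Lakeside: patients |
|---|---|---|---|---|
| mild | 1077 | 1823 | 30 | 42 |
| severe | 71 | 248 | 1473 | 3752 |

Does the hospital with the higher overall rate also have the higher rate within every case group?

No

Mild: Providence 1077/1823 = 59.1%, Lakeside 30/42 = 71.4% → Lakeside
Severe: Providence 71/248 = 28.6%, Lakeside 1473/3752 = 39.3% → Lakeside
Overall: Providence 1148/2071 = 55.4%, Lakeside 1503/3794 = 39.6% → Providence
Lakeside wins each case group but Providence wins overall — the comparison reverses. Lakeside's patients skew toward severe, which has a lower base rate.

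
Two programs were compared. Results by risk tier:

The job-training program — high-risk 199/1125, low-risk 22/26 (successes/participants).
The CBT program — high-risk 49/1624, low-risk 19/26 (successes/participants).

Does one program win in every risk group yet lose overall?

High-risk: the job-training program 199/1125 = 17.7%, the CBT program 49/1624 = 3.0% → the job-training program
Low-risk: the job-training program 22/26 = 84.6%, the CBT program 19/26 = 73.1% → the job-training program
Overall: the job-training program 221/1151 = 19.2%, the CBT program 68/1650 = 4.1% → the job-training program
The job-training program wins overall and in every risk group — no reversal.

No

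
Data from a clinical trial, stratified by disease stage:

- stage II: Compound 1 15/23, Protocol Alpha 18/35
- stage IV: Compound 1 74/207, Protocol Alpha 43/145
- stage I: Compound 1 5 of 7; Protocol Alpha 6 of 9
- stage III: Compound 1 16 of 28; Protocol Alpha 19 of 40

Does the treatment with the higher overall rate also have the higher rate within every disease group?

Yes

Stage II: Compound 1 15/23 = 65.2%, Protocol Alpha 18/35 = 51.4% → Compound 1
Stage IV: Compound 1 74/207 = 35.7%, Protocol Alpha 43/145 = 29.7% → Compound 1
Stage I: Compound 1 5/7 = 71.4%, Protocol Alpha 6/9 = 66.7% → Compound 1
Stage III: Compound 1 16/28 = 57.1%, Protocol Alpha 19/40 = 47.5% → Compound 1
Overall: Compound 1 110/265 = 41.5%, Protocol Alpha 86/229 = 37.6% → Compound 1
Compound 1 wins overall and in every disease group — no reversal.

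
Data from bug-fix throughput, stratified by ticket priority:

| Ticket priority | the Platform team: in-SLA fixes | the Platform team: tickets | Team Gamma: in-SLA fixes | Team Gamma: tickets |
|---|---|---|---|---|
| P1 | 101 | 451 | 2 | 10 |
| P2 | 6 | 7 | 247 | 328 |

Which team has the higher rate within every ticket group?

the Platform team

P1: the Platform team 101/451 = 22.4%, Team Gamma 2/10 = 20.0% → the Platform team
P2: the Platform team 6/7 = 85.7%, Team Gamma 247/328 = 75.3% → the Platform team
The Platform team has the higher rate in both groups.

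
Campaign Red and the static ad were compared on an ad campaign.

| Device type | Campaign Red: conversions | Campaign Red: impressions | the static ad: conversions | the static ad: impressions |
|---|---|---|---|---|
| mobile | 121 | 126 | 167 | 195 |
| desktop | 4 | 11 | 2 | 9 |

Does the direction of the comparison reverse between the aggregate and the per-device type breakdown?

No

Mobile: Campaign Red 121/126 = 96.0%, the static ad 167/195 = 85.6% → Campaign Red
Desktop: Campaign Red 4/11 = 36.4%, the static ad 2/9 = 22.2% → Campaign Red
Overall: Campaign Red 125/137 = 91.2%, the static ad 169/204 = 82.8% → Campaign Red
Campaign Red wins overall and in every device group — no reversal.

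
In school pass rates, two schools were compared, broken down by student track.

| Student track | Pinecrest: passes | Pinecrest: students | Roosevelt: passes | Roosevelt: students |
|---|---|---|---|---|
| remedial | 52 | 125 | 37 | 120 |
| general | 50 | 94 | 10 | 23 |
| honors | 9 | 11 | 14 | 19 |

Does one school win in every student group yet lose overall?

No

Remedial: Pinecrest 52/125 = 41.6%, Roosevelt 37/120 = 30.8% → Pinecrest
General: Pinecrest 50/94 = 53.2%, Roosevelt 10/23 = 43.5% → Pinecrest
Honors: Pinecrest 9/11 = 81.8%, Roosevelt 14/19 = 73.7% → Pinecrest
Overall: Pinecrest 111/230 = 48.3%, Roosevelt 61/162 = 37.7% → Pinecrest
Pinecrest wins overall and in every student group — no reversal.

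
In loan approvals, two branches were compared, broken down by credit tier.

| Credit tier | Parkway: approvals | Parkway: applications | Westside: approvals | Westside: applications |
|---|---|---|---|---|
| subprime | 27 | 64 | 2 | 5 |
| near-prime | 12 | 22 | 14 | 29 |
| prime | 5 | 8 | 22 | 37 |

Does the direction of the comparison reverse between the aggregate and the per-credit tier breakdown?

Yes

Subprime: Parkway 27/64 = 42.2%, Westside 2/5 = 40.0% → Parkway
Near-prime: Parkway 12/22 = 54.5%, Westside 14/29 = 48.3% → Parkway
Prime: Parkway 5/8 = 62.5%, Westside 22/37 = 59.5% → Parkway
Overall: Parkway 44/94 = 46.8%, Westside 38/71 = 53.5% → Westside
Parkway wins each credit group but Westside wins overall — the comparison reverses. Parkway's applications skew toward subprime, which has a lower base rate.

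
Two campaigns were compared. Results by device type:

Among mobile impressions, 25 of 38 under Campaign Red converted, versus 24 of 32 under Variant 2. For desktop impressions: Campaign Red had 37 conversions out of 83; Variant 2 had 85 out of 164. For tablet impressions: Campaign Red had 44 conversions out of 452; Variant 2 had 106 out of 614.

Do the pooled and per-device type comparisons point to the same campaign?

Yes

Mobile: Campaign Red 25/38 = 65.8%, Variant 2 24/32 = 75.0% → Variant 2
Desktop: Campaign Red 37/83 = 44.6%, Variant 2 85/164 = 51.8% → Variant 2
Tablet: Campaign Red 44/452 = 9.7%, Variant 2 106/614 = 17.3% → Variant 2
Overall: Campaign Red 106/573 = 18.5%, Variant 2 215/810 = 26.5% → Variant 2
Variant 2 wins overall and in every device group — no reversal.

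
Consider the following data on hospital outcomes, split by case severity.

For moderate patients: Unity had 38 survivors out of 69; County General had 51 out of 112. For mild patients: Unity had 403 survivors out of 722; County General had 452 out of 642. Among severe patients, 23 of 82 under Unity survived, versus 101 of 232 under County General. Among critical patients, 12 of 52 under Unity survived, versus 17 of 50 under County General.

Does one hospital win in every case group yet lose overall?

Moderate: Unity 38/69 = 55.1%, County General 51/112 = 45.5% → Unity
Mild: Unity 403/722 = 55.8%, County General 452/642 = 70.4% → County General
Severe: Unity 23/82 = 28.0%, County General 101/232 = 43.5% → County General
Critical: Unity 12/52 = 23.1%, County General 17/50 = 34.0% → County General
Overall: Unity 476/925 = 51.5%, County General 621/1036 = 59.9% → County General
Neither sweeps: Unity wins 1 of 4 groups, County General wins 3. County General wins overall but not every group — no Simpson reversal.

No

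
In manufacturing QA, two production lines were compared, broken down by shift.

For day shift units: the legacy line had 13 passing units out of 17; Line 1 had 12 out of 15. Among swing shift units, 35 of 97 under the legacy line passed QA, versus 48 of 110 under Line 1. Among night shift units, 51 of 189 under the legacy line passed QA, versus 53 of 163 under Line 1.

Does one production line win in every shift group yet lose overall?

No

Day shift: the legacy line 13/17 = 76.5%, Line 1 12/15 = 80.0% → Line 1
Swing shift: the legacy line 35/97 = 36.1%, Line 1 48/110 = 43.6% → Line 1
Night shift: the legacy line 51/189 = 27.0%, Line 1 53/163 = 32.5% → Line 1
Overall: the legacy line 99/303 = 32.7%, Line 1 113/288 = 39.2% → Line 1
Line 1 wins overall and in every shift group — no reversal.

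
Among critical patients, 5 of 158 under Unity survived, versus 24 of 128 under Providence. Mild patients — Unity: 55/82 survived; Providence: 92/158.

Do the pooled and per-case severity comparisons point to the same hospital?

Critical: Unity 5/158 = 3.2%, Providence 24/128 = 18.8% → Providence
Mild: Unity 55/82 = 67.1%, Providence 92/158 = 58.2% → Unity
Overall: Unity 60/240 = 25.0%, Providence 116/286 = 40.6% → Providence
Neither sweeps: Unity wins 1 of 2 groups, Providence wins 1. Providence wins overall but not every group — no Simpson reversal.

No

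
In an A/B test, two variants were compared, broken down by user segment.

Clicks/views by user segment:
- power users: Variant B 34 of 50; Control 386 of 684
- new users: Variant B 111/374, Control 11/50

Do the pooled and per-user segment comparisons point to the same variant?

No

Power users: Variant B 34/50 = 68.0%, Control 386/684 = 56.4% → Variant B
New users: Variant B 111/374 = 29.7%, Control 11/50 = 22.0% → Variant B
Overall: Variant B 145/424 = 34.2%, Control 397/734 = 54.1% → Control
Variant B wins each user group but Control wins overall — the comparison reverses. Variant B's views skew toward new users, which has a lower base rate.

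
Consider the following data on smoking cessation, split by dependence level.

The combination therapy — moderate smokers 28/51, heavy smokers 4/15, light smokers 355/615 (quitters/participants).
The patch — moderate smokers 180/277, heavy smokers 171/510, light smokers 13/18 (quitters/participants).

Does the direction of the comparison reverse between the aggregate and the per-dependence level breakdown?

Yes

Moderate smokers: the combination therapy 28/51 = 54.9%, the patch 180/277 = 65.0% → the patch
Heavy smokers: the combination therapy 4/15 = 26.7%, the patch 171/510 = 33.5% → the patch
Light smokers: the combination therapy 355/615 = 57.7%, the patch 13/18 = 72.2% → the patch
Overall: the combination therapy 387/681 = 56.8%, the patch 364/805 = 45.2% → the combination therapy
The patch wins each dependence group but the combination therapy wins overall — the comparison reverses. The patch's participants skew toward heavy smokers, which has a lower base rate.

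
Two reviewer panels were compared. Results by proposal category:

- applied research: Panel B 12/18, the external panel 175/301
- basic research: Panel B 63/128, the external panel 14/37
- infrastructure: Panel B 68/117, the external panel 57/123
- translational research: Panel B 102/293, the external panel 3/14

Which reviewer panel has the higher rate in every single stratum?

Applied research: Panel B 12/18 = 66.7%, the external panel 175/301 = 58.1% → Panel B
Basic research: Panel B 63/128 = 49.2%, the external panel 14/37 = 37.8% → Panel B
Infrastructure: Panel B 68/117 = 58.1%, the external panel 57/123 = 46.3% → Panel B
Translational research: Panel B 102/293 = 34.8%, the external panel 3/14 = 21.4% → Panel B
Panel B has the higher rate in all 4 groups.

Panel B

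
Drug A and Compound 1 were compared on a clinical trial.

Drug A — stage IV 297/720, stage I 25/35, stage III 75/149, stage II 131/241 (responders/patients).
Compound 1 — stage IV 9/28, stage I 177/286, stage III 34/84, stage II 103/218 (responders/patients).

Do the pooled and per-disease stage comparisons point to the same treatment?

Stage IV: Drug A 297/720 = 41.2%, Compound 1 9/28 = 32.1% → Drug A
Stage I: Drug A 25/35 = 71.4%, Compound 1 177/286 = 61.9% → Drug A
Stage III: Drug A 75/149 = 50.3%, Compound 1 34/84 = 40.5% → Drug A
Stage II: Drug A 131/241 = 54.4%, Compound 1 103/218 = 47.2% → Drug A
Overall: Drug A 528/1145 = 46.1%, Compound 1 323/616 = 52.4% → Compound 1
Drug A wins each disease group but Compound 1 wins overall — the comparison reverses. Drug A's patients skew toward stage IV, which has a lower base rate.

No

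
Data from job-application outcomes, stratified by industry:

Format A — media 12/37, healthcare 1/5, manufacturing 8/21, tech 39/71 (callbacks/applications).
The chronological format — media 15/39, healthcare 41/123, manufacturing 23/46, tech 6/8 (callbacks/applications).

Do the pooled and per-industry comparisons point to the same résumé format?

Media: Format A 12/37 = 32.4%, the chronological format 15/39 = 38.5% → the chronological format
Healthcare: Format A 1/5 = 20.0%, the chronological format 41/123 = 33.3% → the chronological format
Manufacturing: Format A 8/21 = 38.1%, the chronological format 23/46 = 50.0% → the chronological format
Tech: Format A 39/71 = 54.9%, the chronological format 6/8 = 75.0% → the chronological format
Overall: Format A 60/134 = 44.8%, the chronological format 85/216 = 39.4% → Format A
The chronological format wins each industry group but Format A wins overall — the comparison reverses. The chronological format's applications skew toward healthcare, which has a lower base rate.

No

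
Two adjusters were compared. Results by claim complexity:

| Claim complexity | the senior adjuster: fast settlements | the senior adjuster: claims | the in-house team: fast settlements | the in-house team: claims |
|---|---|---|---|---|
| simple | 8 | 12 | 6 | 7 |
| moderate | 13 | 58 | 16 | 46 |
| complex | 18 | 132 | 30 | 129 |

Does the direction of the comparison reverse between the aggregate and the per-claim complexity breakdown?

Simple: the senior adjuster 8/12 = 66.7%, the in-house team 6/7 = 85.7% → the in-house team
Moderate: the senior adjuster 13/58 = 22.4%, the in-house team 16/46 = 34.8% → the in-house team
Complex: the senior adjuster 18/132 = 13.6%, the in-house team 30/129 = 23.3% → the in-house team
Overall: the senior adjuster 39/202 = 19.3%, the in-house team 52/182 = 28.6% → the in-house team
The in-house team wins overall and in every claim group — no reversal.

No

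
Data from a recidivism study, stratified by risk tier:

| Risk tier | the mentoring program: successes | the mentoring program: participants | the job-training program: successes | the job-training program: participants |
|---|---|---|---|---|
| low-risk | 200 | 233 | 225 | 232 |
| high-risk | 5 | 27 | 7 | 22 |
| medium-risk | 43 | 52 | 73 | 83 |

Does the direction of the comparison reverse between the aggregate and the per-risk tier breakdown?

Low-risk: the mentoring program 200/233 = 85.8%, the job-training program 225/232 = 97.0% → the job-training program
High-risk: the mentoring program 5/27 = 18.5%, the job-training program 7/22 = 31.8% → the job-training program
Medium-risk: the mentoring program 43/52 = 82.7%, the job-training program 73/83 = 88.0% → the job-training program
Overall: the mentoring program 248/312 = 79.5%, the job-training program 305/337 = 90.5% → the job-training program
The job-training program wins overall and in every risk group — no reversal.

No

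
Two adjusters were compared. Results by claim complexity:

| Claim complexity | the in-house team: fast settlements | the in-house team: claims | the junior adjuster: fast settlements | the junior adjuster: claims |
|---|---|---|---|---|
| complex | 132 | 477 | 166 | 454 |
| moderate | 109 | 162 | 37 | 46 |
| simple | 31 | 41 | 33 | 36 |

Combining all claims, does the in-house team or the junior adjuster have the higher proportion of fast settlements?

Complex: the in-house team 132/477 = 27.7%, the junior adjuster 166/454 = 36.6% → the junior adjuster
Moderate: the in-house team 109/162 = 67.3%, the junior adjuster 37/46 = 80.4% → the junior adjuster
Simple: the in-house team 31/41 = 75.6%, the junior adjuster 33/36 = 91.7% → the junior adjuster
Overall: the in-house team 272/680 = 40.0%, the junior adjuster 236/536 = 44.0% → the junior adjuster

the junior adjuster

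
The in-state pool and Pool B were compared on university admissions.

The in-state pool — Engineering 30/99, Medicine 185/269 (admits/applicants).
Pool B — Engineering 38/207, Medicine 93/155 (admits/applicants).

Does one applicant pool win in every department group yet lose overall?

No

Engineering: the in-state pool 30/99 = 30.3%, Pool B 38/207 = 18.4% → the in-state pool
Medicine: the in-state pool 185/269 = 68.8%, Pool B 93/155 = 60.0% → the in-state pool
Overall: the in-state pool 215/368 = 58.4%, Pool B 131/362 = 36.2% → the in-state pool
The in-state pool wins overall and in every department group — no reversal.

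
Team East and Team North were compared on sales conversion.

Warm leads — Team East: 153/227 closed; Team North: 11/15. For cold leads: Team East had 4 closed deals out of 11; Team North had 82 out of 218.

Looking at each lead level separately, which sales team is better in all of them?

Team North

Warm: Team East 153/227 = 67.4%, Team North 11/15 = 73.3% → Team North
Cold: Team East 4/11 = 36.4%, Team North 82/218 = 37.6% → Team North
Team North has the higher rate in both groups.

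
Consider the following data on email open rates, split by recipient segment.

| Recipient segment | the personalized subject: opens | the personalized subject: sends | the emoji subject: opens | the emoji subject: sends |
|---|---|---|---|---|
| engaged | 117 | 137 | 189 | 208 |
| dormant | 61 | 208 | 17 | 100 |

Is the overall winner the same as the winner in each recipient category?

No

Engaged: the personalized subject 117/137 = 85.4%, the emoji subject 189/208 = 90.9% → the emoji subject
Dormant: the personalized subject 61/208 = 29.3%, the emoji subject 17/100 = 17.0% → the personalized subject
Overall: the personalized subject 178/345 = 51.6%, the emoji subject 206/308 = 66.9% → the emoji subject
Neither sweeps: the personalized subject wins 1 of 2 groups, the emoji subject wins 1. The emoji subject wins overall but not every group — no Simpson reversal.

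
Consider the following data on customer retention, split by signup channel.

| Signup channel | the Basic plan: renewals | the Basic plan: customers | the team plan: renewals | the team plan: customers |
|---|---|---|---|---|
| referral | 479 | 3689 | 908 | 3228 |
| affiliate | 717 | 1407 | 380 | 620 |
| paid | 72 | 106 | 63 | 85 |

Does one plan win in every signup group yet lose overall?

Referral: the Basic plan 479/3689 = 13.0%, the team plan 908/3228 = 28.1% → the team plan
Affiliate: the Basic plan 717/1407 = 51.0%, the team plan 380/620 = 61.3% → the team plan
Paid: the Basic plan 72/106 = 67.9%, the team plan 63/85 = 74.1% → the team plan
Overall: the Basic plan 1268/5202 = 24.4%, the team plan 1351/3933 = 34.4% → the team plan
The team plan wins overall and in every signup group — no reversal.

No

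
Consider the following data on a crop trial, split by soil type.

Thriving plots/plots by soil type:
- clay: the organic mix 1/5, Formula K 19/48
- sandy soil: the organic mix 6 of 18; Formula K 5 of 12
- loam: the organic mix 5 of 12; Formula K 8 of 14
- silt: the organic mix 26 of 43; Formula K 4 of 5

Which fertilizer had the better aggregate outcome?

Clay: the organic mix 1/5 = 20.0%, Formula K 19/48 = 39.6% → Formula K
Sandy soil: the organic mix 6/18 = 33.3%, Formula K 5/12 = 41.7% → Formula K
Loam: the organic mix 5/12 = 41.7%, Formula K 8/14 = 57.1% → Formula K
Silt: the organic mix 26/43 = 60.5%, Formula K 4/5 = 80.0% → Formula K
Overall: the organic mix 38/78 = 48.7%, Formula K 36/79 = 45.6% → the organic mix
(Formula K wins every soil group but the organic mix wins overall — Formula K's plots skew toward the low-rate clay group.)

the organic mix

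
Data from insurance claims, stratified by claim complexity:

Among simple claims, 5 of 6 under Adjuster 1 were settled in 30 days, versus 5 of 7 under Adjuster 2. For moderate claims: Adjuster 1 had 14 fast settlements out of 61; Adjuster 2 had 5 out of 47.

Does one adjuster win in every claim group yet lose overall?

Simple: Adjuster 1 5/6 = 83.3%, Adjuster 2 5/7 = 71.4% → Adjuster 1
Moderate: Adjuster 1 14/61 = 23.0%, Adjuster 2 5/47 = 10.6% → Adjuster 1
Overall: Adjuster 1 19/67 = 28.4%, Adjuster 2 10/54 = 18.5% → Adjuster 1
Adjuster 1 wins overall and in every claim group — no reversal.

No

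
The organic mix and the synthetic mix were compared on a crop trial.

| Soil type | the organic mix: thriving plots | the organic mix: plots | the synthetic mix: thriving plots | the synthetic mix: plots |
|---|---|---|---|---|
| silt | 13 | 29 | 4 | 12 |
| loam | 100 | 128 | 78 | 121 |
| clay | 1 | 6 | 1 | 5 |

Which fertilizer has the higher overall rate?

Silt: the organic mix 13/29 = 44.8%, the synthetic mix 4/12 = 33.3% → the organic mix
Loam: the organic mix 100/128 = 78.1%, the synthetic mix 78/121 = 64.5% → the organic mix
Clay: the organic mix 1/6 = 16.7%, the synthetic mix 1/5 = 20.0% → the synthetic mix
Overall: the organic mix 114/163 = 69.9%, the synthetic mix 83/138 = 60.1% → the organic mix
(Neither sweeps every soil group, but the organic mix has the higher pooled rate.)

the organic mix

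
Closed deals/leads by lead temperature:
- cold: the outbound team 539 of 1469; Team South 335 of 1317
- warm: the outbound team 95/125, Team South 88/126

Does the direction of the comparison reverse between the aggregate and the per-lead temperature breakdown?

Cold: the outbound team 539/1469 = 36.7%, Team South 335/1317 = 25.4% → the outbound team
Warm: the outbound team 95/125 = 76.0%, Team South 88/126 = 69.8% → the outbound team
Overall: the outbound team 634/1594 = 39.8%, Team South 423/1443 = 29.3% → the outbound team
The outbound team wins overall and in every lead group — no reversal.

No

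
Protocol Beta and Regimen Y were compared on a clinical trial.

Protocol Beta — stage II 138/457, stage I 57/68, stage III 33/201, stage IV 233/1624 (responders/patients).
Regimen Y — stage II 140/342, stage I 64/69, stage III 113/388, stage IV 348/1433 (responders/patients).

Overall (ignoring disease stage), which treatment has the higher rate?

Stage II: Protocol Beta 138/457 = 30.2%, Regimen Y 140/342 = 40.9% → Regimen Y
Stage I: Protocol Beta 57/68 = 83.8%, Regimen Y 64/69 = 92.8% → Regimen Y
Stage III: Protocol Beta 33/201 = 16.4%, Regimen Y 113/388 = 29.1% → Regimen Y
Stage IV: Protocol Beta 233/1624 = 14.3%, Regimen Y 348/1433 = 24.3% → Regimen Y
Overall: Protocol Beta 461/2350 = 19.6%, Regimen Y 665/2232 = 29.8% → Regimen Y

Regimen Y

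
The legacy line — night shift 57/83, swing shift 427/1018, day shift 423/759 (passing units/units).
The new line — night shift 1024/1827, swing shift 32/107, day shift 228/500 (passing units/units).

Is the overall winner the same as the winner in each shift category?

Night shift: the legacy line 57/83 = 68.7%, the new line 1024/1827 = 56.0% → the legacy line
Swing shift: the legacy line 427/1018 = 41.9%, the new line 32/107 = 29.9% → the legacy line
Day shift: the legacy line 423/759 = 55.7%, the new line 228/500 = 45.6% → the legacy line
Overall: the legacy line 907/1860 = 48.8%, the new line 1284/2434 = 52.8% → the new line
The legacy line wins each shift group but the new line wins overall — the comparison reverses. The legacy line's units skew toward swing shift, which has a lower base rate.

No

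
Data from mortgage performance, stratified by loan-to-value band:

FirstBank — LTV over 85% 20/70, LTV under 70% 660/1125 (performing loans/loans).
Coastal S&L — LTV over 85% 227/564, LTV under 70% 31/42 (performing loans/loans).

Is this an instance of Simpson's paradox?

Yes

LTV over 85%: FirstBank 20/70 = 28.6%, Coastal S&L 227/564 = 40.2% → Coastal S&L
LTV under 70%: FirstBank 660/1125 = 58.7%, Coastal S&L 31/42 = 73.8% → Coastal S&L
Overall: FirstBank 680/1195 = 56.9%, Coastal S&L 258/606 = 42.6% → FirstBank
Coastal S&L wins each loan-to-value group but FirstBank wins overall — the comparison reverses. Coastal S&L's loans skew toward LTV over 85%, which has a lower base rate.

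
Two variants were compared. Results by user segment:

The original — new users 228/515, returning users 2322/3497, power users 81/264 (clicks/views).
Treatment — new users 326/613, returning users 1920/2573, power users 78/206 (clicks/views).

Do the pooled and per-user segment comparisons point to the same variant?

Yes

New users: the original 228/515 = 44.3%, Treatment 326/613 = 53.2% → Treatment
Returning users: the original 2322/3497 = 66.4%, Treatment 1920/2573 = 74.6% → Treatment
Power users: the original 81/264 = 30.7%, Treatment 78/206 = 37.9% → Treatment
Overall: the original 2631/4276 = 61.5%, Treatment 2324/3392 = 68.5% → Treatment
Treatment wins overall and in every user group — no reversal.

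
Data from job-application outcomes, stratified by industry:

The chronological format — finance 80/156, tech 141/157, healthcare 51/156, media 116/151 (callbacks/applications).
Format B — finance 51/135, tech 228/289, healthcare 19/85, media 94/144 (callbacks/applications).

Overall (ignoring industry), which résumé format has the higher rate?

the chronological format

Finance: the chronological format 80/156 = 51.3%, Format B 51/135 = 37.8% → the chronological format
Tech: the chronological format 141/157 = 89.8%, Format B 228/289 = 78.9% → the chronological format
Healthcare: the chronological format 51/156 = 32.7%, Format B 19/85 = 22.4% → the chronological format
Media: the chronological format 116/151 = 76.8%, Format B 94/144 = 65.3% → the chronological format
Overall: the chronological format 388/620 = 62.6%, Format B 392/653 = 60.0% → the chronological format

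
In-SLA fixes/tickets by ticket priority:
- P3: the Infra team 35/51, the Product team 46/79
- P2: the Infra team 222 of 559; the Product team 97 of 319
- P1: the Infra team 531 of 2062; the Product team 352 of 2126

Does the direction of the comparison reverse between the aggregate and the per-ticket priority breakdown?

No

P3: the Infra team 35/51 = 68.6%, the Product team 46/79 = 58.2% → the Infra team
P2: the Infra team 222/559 = 39.7%, the Product team 97/319 = 30.4% → the Infra team
P1: the Infra team 531/2062 = 25.8%, the Product team 352/2126 = 16.6% → the Infra team
Overall: the Infra team 788/2672 = 29.5%, the Product team 495/2524 = 19.6% → the Infra team
The Infra team wins overall and in every ticket group — no reversal.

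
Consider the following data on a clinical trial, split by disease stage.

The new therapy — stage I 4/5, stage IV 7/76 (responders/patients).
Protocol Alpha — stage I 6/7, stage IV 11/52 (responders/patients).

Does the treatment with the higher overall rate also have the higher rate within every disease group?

Yes

Stage I: the new therapy 4/5 = 80.0%, Protocol Alpha 6/7 = 85.7% → Protocol Alpha
Stage IV: the new therapy 7/76 = 9.2%, Protocol Alpha 11/52 = 21.2% → Protocol Alpha
Overall: the new therapy 11/81 = 13.6%, Protocol Alpha 17/59 = 28.8% → Protocol Alpha
Protocol Alpha wins overall and in every disease group — no reversal.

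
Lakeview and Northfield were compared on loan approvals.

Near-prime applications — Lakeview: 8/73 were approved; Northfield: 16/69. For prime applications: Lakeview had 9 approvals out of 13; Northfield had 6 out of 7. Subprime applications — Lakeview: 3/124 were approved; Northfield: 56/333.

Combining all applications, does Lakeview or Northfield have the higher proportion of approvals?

Near-prime: Lakeview 8/73 = 11.0%, Northfield 16/69 = 23.2% → Northfield
Prime: Lakeview 9/13 = 69.2%, Northfield 6/7 = 85.7% → Northfield
Subprime: Lakeview 3/124 = 2.4%, Northfield 56/333 = 16.8% → Northfield
Overall: Lakeview 20/210 = 9.5%, Northfield 78/409 = 19.1% → Northfield

Northfield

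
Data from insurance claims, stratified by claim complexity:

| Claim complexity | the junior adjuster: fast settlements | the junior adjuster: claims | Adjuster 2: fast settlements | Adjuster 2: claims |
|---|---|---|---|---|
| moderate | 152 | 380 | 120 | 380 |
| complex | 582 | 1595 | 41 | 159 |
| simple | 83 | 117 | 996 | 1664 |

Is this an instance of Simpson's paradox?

Yes

Moderate: the junior adjuster 152/380 = 40.0%, Adjuster 2 120/380 = 31.6% → the junior adjuster
Complex: the junior adjuster 582/1595 = 36.5%, Adjuster 2 41/159 = 25.8% → the junior adjuster
Simple: the junior adjuster 83/117 = 70.9%, Adjuster 2 996/1664 = 59.9% → the junior adjuster
Overall: the junior adjuster 817/2092 = 39.1%, Adjuster 2 1157/2203 = 52.5% → Adjuster 2
The junior adjuster wins each claim group but Adjuster 2 wins overall — the comparison reverses. The junior adjuster's claims skew toward complex, which has a lower base rate.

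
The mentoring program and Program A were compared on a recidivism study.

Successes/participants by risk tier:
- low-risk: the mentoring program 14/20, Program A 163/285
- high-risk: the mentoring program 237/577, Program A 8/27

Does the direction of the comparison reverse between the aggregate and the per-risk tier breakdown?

Low-risk: the mentoring program 14/20 = 70.0%, Program A 163/285 = 57.2% → the mentoring program
High-risk: the mentoring program 237/577 = 41.1%, Program A 8/27 = 29.6% → the mentoring program
Overall: the mentoring program 251/597 = 42.0%, Program A 171/312 = 54.8% → Program A
The mentoring program wins each risk group but Program A wins overall — the comparison reverses. The mentoring program's participants skew toward high-risk, which has a lower base rate.

Yes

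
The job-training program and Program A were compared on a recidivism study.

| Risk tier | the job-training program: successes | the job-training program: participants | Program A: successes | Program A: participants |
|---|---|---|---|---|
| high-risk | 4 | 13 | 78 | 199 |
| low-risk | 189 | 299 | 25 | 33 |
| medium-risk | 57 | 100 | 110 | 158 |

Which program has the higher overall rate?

High-risk: the job-training program 4/13 = 30.8%, Program A 78/199 = 39.2% → Program A
Low-risk: the job-training program 189/299 = 63.2%, Program A 25/33 = 75.8% → Program A
Medium-risk: the job-training program 57/100 = 57.0%, Program A 110/158 = 69.6% → Program A
Overall: the job-training program 250/412 = 60.7%, Program A 213/390 = 54.6% → the job-training program
(Program A wins every risk group but the job-training program wins overall — Program A's participants skew toward the low-rate high-risk group.)

the job-training program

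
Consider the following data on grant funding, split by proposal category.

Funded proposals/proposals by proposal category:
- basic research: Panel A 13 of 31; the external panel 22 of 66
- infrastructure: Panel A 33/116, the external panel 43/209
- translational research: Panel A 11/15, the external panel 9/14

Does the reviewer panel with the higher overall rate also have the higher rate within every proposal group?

Basic research: Panel A 13/31 = 41.9%, the external panel 22/66 = 33.3% → Panel A
Infrastructure: Panel A 33/116 = 28.4%, the external panel 43/209 = 20.6% → Panel A
Translational research: Panel A 11/15 = 73.3%, the external panel 9/14 = 64.3% → Panel A
Overall: Panel A 57/162 = 35.2%, the external panel 74/289 = 25.6% → Panel A
Panel A wins overall and in every proposal group — no reversal.

Yes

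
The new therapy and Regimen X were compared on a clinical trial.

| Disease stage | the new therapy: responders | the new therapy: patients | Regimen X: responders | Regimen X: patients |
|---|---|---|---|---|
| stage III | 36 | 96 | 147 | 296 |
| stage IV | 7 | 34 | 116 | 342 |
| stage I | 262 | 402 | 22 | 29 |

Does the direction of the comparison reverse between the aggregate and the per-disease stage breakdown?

Stage III: the new therapy 36/96 = 37.5%, Regimen X 147/296 = 49.7% → Regimen X
Stage IV: the new therapy 7/34 = 20.6%, Regimen X 116/342 = 33.9% → Regimen X
Stage I: the new therapy 262/402 = 65.2%, Regimen X 22/29 = 75.9% → Regimen X
Overall: the new therapy 305/532 = 57.3%, Regimen X 285/667 = 42.7% → the new therapy
Regimen X wins each disease group but the new therapy wins overall — the comparison reverses. Regimen X's patients skew toward stage IV, which has a lower base rate.

Yes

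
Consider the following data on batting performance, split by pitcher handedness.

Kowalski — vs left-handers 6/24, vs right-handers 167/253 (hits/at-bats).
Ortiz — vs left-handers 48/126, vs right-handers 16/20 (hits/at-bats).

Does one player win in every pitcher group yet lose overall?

Vs left-handers: Kowalski 6/24 = 25.0%, Ortiz 48/126 = 38.1% → Ortiz
Vs right-handers: Kowalski 167/253 = 66.0%, Ortiz 16/20 = 80.0% → Ortiz
Overall: Kowalski 173/277 = 62.5%, Ortiz 64/146 = 43.8% → Kowalski
Ortiz wins each pitcher group but Kowalski wins overall — the comparison reverses. Ortiz's at-bats skew toward vs left-handers, which has a lower base rate.

Yes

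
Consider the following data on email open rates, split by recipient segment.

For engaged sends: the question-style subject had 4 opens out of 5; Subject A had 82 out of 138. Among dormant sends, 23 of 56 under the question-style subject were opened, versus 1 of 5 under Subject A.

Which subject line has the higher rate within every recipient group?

the question-style subject

Engaged: the question-style subject 4/5 = 80.0%, Subject A 82/138 = 59.4% → the question-style subject
Dormant: the question-style subject 23/56 = 41.1%, Subject A 1/5 = 20.0% → the question-style subject
The question-style subject has the higher rate in both groups.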